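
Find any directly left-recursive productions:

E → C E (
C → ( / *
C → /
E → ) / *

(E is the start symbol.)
No direct left recursion

E → C E (: starts with C
C → ( / *: starts with '('
C → /: starts with '/'
E → ) / *: starts with ')'

No direct left recursion found.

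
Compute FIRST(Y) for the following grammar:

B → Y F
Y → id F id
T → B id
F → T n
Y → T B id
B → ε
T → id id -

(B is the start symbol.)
{ 'id' }

FIRST sets of the other non-terminals involved (by the same procedure, iterated to a fixed point):
  FIRST(T) = { 'id' }

From Y → id F id:
  - id is a terminal: add 'id' and stop
From Y → T B id:
  - T is a non-terminal: add FIRST(T) \ {ε} = { 'id' }
    T is not nullable, so stop

Collecting: FIRST(Y) = { 'id' }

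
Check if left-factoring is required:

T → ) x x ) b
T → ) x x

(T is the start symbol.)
Yes, T has productions with common prefix ') x x'

Left-factoring is needed when two productions for the same non-terminal
share a common prefix on the right-hand side.

Productions for T:
  T → ) x x ) b
  T → ) x x

Found common prefix ') x x' in productions for T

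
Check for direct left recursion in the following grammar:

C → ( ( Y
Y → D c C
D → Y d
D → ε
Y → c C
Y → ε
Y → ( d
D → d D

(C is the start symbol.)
No direct left recursion

Direct left recursion occurs when N → N α for some non-terminal N (the right-hand side begins with the left-hand side itself).

C → ( ( Y: starts with '('
Y → D c C: starts with D
D → Y d: starts with Y
D → ε: starts with ε
Y → c C: starts with c
Y → ε: starts with ε
Y → ( d: starts with '('
D → d D: starts with d

No direct left recursion found.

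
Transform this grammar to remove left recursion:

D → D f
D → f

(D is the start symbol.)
D → f D'
D' → f D'
D' → ε

D is directly left-recursive. The standard transformation for
  A → A α₁ | ... | A α_m | β₁ | ... | β_n
is
  A  → β₁ A' | ... | β_n A'
  A' → α₁ A' | ... | α_m A' | ε

D → f becomes D → f D'
D → D f becomes D' → f D'
Add D' → ε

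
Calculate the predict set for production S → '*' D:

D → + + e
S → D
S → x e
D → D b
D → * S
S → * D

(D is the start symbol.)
{ '*' }

PREDICT(S → '*' D) = (FIRST(RHS) \ {ε}) ∪ (FOLLOW(S) if ε ∈ FIRST(RHS), i.e. RHS ⇒* ε)
FIRST('*' D) = { '*' }
ε ∉ FIRST('*' D), so FOLLOW(S) is not added.
PREDICT(S → '*' D) = { '*' }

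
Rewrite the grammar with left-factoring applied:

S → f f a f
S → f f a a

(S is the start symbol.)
S → f f a S'
S' → f
S' → a

Left-factoring transforms A → αβ₁ | αβ₂ into A → αA' and A' → β₁ | β₂
(α is the longest common prefix among the alternatives). Repeat until
no nonterminal has two alternatives with a common prefix.

Round 1: S has alternatives sharing prefix 'f f a'. Introduce S': S → f f a S'
  Add: S' → f
  Add: S' → a

No remaining common prefixes — done.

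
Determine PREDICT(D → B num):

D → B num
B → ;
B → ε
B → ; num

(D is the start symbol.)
PREDICT(D → B num) = (FIRST(RHS) \ {ε}) ∪ (FOLLOW(D) if ε ∈ FIRST(RHS), i.e. RHS ⇒* ε)
FIRST(B) = { ';', ε }
FIRST(B num) = { ';', 'num' }
ε ∉ FIRST(B num), so FOLLOW(D) is not added.
PREDICT(D → B num) = { ';', 'num' }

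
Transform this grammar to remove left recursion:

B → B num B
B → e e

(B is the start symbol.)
B is directly left-recursive. The standard transformation for
  A → A α₁ | ... | A α_m | β₁ | ... | β_n
is
  A  → β₁ A' | ... | β_n A'
  A' → α₁ A' | ... | α_m A' | ε

B → e e becomes B → e e B'
B → B num B becomes B' → num B B'
Add B' → ε

Resulting grammar:
B → e e B'
B' → num B B'
B' → ε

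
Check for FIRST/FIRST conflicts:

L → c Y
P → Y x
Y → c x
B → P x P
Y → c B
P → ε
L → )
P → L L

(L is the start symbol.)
Yes. P → Y x / P → L L on { 'c' }; Y → c x / Y → c B on { 'c' }

A FIRST/FIRST conflict occurs when two productions N → α and N → β for the same non-terminal have FIRST(α) ∩ FIRST(β) ≠ ∅ (with ε ∈ FIRST of a nullable right-hand side, so two nullable alternatives also conflict).

FIRST sets of the non-terminals at (or reachable through a nullable prefix from) the front of some alternative:
  FIRST(Y) = { 'c' }
  FIRST(L) = { ')', 'c' }

Productions for L:
  L → c Y: FIRST = { 'c' }
  L → ): FIRST = { ')' }
Productions for P:
  P → Y x: FIRST = { 'c' }
  P → ε: FIRST = { ε }
  P → L L: FIRST = { ')', 'c' }
Productions for Y:
  Y → c x: FIRST = { 'c' }
  Y → c B: FIRST = { 'c' }
B has only one production, so no FIRST/FIRST conflict is possible there.

Conflict for P: P → Y x and P → L L
  Overlap: { 'c' }
Conflict for Y: Y → c x and Y → c B
  Overlap: { 'c' }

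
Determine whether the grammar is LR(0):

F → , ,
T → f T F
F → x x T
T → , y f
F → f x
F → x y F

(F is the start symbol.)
Yes, the grammar is LR(0)

Augment with F' → F and build the canonical LR(0) collection (I0 = CLOSURE({[F' → . F]}), then GOTO on every symbol after a dot until no new states appear). It has 17 states:
  I0: { [F → . , ,], [F → . f x], [F → . x x T], [F → . x y F], [F' → . F] }  — shift
  I1: { [F → , . ,] }  — shift
  I2: { [F' → F .] }  — accept
  I3: { [F → f . x] }  — shift
  I4: { [F → x . x T], [F → x . y F] }  — shift
  I5: { [F → x x . T], [T → . , y f], [T → . f T F] }  — shift
  I6: { [F → . , ,], [F → . f x], [F → . x x T], [F → . x y F], [F → x y . F] }  — shift
  I7: { [F → x y F .] }  — reduce
  I8: { [T → , . y f] }  — shift
  I9: { [F → x x T .] }  — reduce
  I10: { [T → . , y f], [T → . f T F], [T → f . T F] }  — shift
  I11: { [F → . , ,], [F → . f x], [F → . x x T], [F → . x y F], [T → f T . F] }  — shift
  I12: { [T → f T F .] }  — reduce
  I13: { [T → , y . f] }  — shift
  I14: { [T → , y f .] }  — reduce
  I15: { [F → f x .] }  — reduce
  I16: { [F → , , .] }  — reduce

Every state is either a pure shift/goto state or contains exactly one complete item and nothing to shift — no conflicts. The grammar is LR(0).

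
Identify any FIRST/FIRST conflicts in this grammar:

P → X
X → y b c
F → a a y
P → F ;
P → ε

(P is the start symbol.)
No FIRST/FIRST conflicts.

FIRST sets of the non-terminals at (or reachable through a nullable prefix from) the front of some alternative:
  FIRST(X) = { 'y' }
  FIRST(F) = { 'a' }

Productions for P:
  P → X: FIRST = { 'y' }
  P → F ;: FIRST = { 'a' }
  P → ε: FIRST = { ε }
X, F have only one production, so no FIRST/FIRST conflict is possible there.

All alternatives of each non-terminal have pairwise disjoint FIRST sets.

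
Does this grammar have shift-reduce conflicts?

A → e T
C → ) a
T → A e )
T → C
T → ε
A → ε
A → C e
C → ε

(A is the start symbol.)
Yes — I0: [A → .] vs [A → . e T]; I4: [A → .] vs [A → . e T]; I6: [T → C .] vs [A → C . e]

Augment with A' → A and build the canonical LR(0) collection (I0 = CLOSURE({[A' → . A]}), then GOTO on every symbol after a dot until no new states appear). It has 12 states:
  I0: { [A → . C e], [A → . e T], [A → .], [A' → . A], [C → . ) a], [C → .] }  — shift, 2 reduces
  I1: { [C → ) . a] }  — shift
  I2: { [A' → A .] }  — accept
  I3: { [A → C . e] }  — shift
  I4: { [A → . C e], [A → . e T], [A → .], [A → e . T], [C → . ) a], [C → .], [T → . A e )], [T → . C], [T → .] }  — shift, 3 reduces
  I5: { [T → A . e )] }  — shift
  I6: { [A → C . e], [T → C .] }  — shift, reduce
  I7: { [A → e T .] }  — reduce
  I8: { [A → C e .] }  — reduce
  I9: { [T → A e . )] }  — shift
  I10: { [T → A e ) .] }  — reduce
  I11: { [C → ) a .] }  — reduce

I0 contains reduce items [A → .], [C → .] and shift items [A → . e T], [C → . ) a] — shift-reduce conflict.
I4 contains reduce items [A → .], [C → .], [T → .] and shift items [A → . e T], [C → . ) a] — shift-reduce conflict.
I6 contains reduce item [T → C .] and shift item [A → C . e] — shift-reduce conflict.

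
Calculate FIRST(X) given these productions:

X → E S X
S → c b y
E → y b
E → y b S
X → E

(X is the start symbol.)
To compute FIRST(X), examine every production with X on the left-hand side, reading each right-hand side left to right until a non-nullable symbol is reached.

FIRST sets of the other non-terminals involved (by the same procedure, iterated to a fixed point):
  FIRST(E) = { 'y' }

From X → E S X:
  - E is a non-terminal: add FIRST(E) \ {ε} = { 'y' }
    E is not nullable, so stop
From X → E:
  - E is a non-terminal: add FIRST(E) \ {ε} = { 'y' }
    E is not nullable, so stop

Collecting: FIRST(X) = { 'y' }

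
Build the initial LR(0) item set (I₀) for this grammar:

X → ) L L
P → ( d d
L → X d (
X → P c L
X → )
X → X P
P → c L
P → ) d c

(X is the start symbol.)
First, augment the grammar with X' → X
I₀ = CLOSURE({ [X' → . X] }):
  [X' → . X] has the dot before X: add [X → . ) L L], [X → . P c L], [X → . )], [X → . X P]
  [X → . P c L] has the dot before P: add [P → . ( d d], [P → . c L], [P → . ) d c]
No further items can be added.

I₀ = { [P → . ( d d], [P → . ) d c], [P → . c L], [X → . ) L L], [X → . )], [X → . P c L], [X → . X P], [X' → . X] }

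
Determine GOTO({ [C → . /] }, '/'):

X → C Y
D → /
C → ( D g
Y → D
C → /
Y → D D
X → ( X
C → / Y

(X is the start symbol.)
{ [C → / .] }

GOTO(I, '/') = CLOSURE({ [A → αX.β] : [A → α.Xβ] ∈ I, X = '/' })

Items with dot before '/', with the dot advanced:
  [C → . /] → [C → / .]
Closure adds nothing (no advanced item has the dot before a non-terminal).

GOTO = { [C → / .] }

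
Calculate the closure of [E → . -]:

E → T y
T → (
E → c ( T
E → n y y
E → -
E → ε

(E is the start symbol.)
{ [E → . -] }

To compute CLOSURE, for each item [A → α.Bβ] where B is a non-terminal, add [B → .γ] for all productions B → γ; repeat for the newly added items until nothing changes.

Start with: [E → . -]
The dot precedes the terminal '-', so nothing is added.

CLOSURE = { [E → . -] }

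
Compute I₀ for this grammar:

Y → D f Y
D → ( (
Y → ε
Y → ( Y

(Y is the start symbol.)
First, augment the grammar with Y' → Y
I₀ = CLOSURE({ [Y' → . Y] }):
  [Y' → . Y] has the dot before Y: add [Y → . D f Y], [Y → .], [Y → . ( Y]
  [Y → . D f Y] has the dot before D: add [D → . ( (]
No further items can be added.

I₀ = { [D → . ( (], [Y → . ( Y], [Y → . D f Y], [Y → .], [Y' → . Y] }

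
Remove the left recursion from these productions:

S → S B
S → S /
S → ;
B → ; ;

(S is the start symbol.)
S → ; S'
S' → B S'
S' → / S'
S' → ε
B → ; ;

S is directly left-recursive. The standard transformation for
  A → A α₁ | ... | A α_m | β₁ | ... | β_n
is
  A  → β₁ A' | ... | β_n A'
  A' → α₁ A' | ... | α_m A' | ε

S → ; becomes S → ; S'
S → S B becomes S' → B S'
S → S / becomes S' → / S'
Add S' → ε

Productions for other non-terminals are unchanged:
  B → ; ;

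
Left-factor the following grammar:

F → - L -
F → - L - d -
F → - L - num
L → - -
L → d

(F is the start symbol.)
F → - L - F'
F' → ε
F' → d -
F' → num
L → - -
L → d

Left-factoring transforms A → αβ₁ | αβ₂ into A → αA' and A' → β₁ | β₂
(α is the longest common prefix among the alternatives). Repeat until
no nonterminal has two alternatives with a common prefix.

Round 1: F has alternatives sharing prefix '- L -'. Introduce F': F → - L - F'
  Add: F' → ε
  Add: F' → d -
  Add: F' → num

No remaining common prefixes — done.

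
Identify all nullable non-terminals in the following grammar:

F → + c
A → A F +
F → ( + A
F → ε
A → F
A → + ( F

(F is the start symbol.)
A non-terminal is nullable if it can derive ε (the empty string): either it has an ε-production, or it has a production whose right-hand side consists entirely of nullable non-terminals.

ε-productions: F → ε
So F is immediately nullable.
A → F: every symbol on the right is nullable, so A is nullable too.
Every non-terminal is now nullable.
Nullable = { 'A', 'F' }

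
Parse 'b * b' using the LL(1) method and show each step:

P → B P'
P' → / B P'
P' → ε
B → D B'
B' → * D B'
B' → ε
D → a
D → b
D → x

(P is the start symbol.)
Stack is shown with the top on the left.

Stack        Input    Action
----------------------------
P $          b * b $  output P → B P'
B P' $       b * b $  output B → D B'
D B' P' $    b * b $  output D → b
b B' P' $    b * b $  match 'b'
B' P' $      * b $    output B' → * D B'
* D B' P' $  * b $    match '*'
D B' P' $    b $      output D → b
b B' P' $    b $      match 'b'
B' P' $      $        output B' → ε
P' $         $        output P' → ε
$            $        accept

The string is accepted.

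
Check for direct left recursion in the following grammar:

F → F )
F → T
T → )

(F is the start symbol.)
F → F ): LEFT RECURSIVE (starts with F)
F → T: starts with T
T → ): starts with ')'

The grammar has direct left recursion on: F.

Answer: Yes, F is left-recursive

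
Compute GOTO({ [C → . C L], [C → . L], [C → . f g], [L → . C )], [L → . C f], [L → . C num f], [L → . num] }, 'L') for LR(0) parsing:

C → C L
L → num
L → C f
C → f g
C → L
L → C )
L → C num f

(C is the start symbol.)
GOTO(I, 'L') = CLOSURE({ [A → αX.β] : [A → α.Xβ] ∈ I, X = 'L' })

Items with dot before 'L', with the dot advanced:
  [C → . L] → [C → L .]
Closure adds nothing (no advanced item has the dot before a non-terminal).

GOTO = { [C → L .] }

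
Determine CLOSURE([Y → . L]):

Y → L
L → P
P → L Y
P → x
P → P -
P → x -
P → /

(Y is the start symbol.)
{ [L → . P], [P → . /], [P → . L Y], [P → . P -], [P → . x -], [P → . x], [Y → . L] }

To compute CLOSURE, for each item [A → α.Bβ] where B is a non-terminal, add [B → .γ] for all productions B → γ; repeat for the newly added items until nothing changes.

Start with: [Y → . L]
  [Y → . L] has the dot before L: add [L → . P]
  [L → . P] has the dot before P: add [P → . L Y], [P → . x], [P → . P -], [P → . x -], [P → . /]
No further items can be added.

CLOSURE = { [L → . P], [P → . /], [P → . L Y], [P → . P -], [P → . x -], [P → . x], [Y → . L] }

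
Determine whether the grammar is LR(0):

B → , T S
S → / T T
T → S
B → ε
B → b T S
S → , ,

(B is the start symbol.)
No. Shift-reduce conflict between [B → .] and [B → . , T S]

A grammar is LR(0) if no state in the canonical LR(0) collection has:
  - both a shift item (dot before a terminal) and a complete item (shift-reduce conflict), or
  - two or more complete items (reduce-reduce conflict; the accept item [B' → B .] counts as a complete item here).

Augment with B' → B and build the canonical LR(0) collection (I0 = CLOSURE({[B' → . B]}), then GOTO on every symbol after a dot until no new states appear). It has 14 states:
  I0: { [B → . , T S], [B → . b T S], [B → .], [B' → . B] }  — shift, reduce
  I1: { [B → , . T S], [S → . , ,], [S → . / T T], [T → . S] }  — shift
  I2: { [B' → B .] }  — accept
  I3: { [B → b . T S], [S → . , ,], [S → . / T T], [T → . S] }  — shift
  I4: { [S → , . ,] }  — shift
  I5: { [S → . , ,], [S → . / T T], [S → / . T T], [T → . S] }  — shift
  I6: { [T → S .] }  — reduce
  I7: { [B → b T . S], [S → . , ,], [S → . / T T] }  — shift
  I8: { [B → b T S .] }  — reduce
  I9: { [S → . , ,], [S → . / T T], [S → / T . T], [T → . S] }  — shift
  I10: { [S → / T T .] }  — reduce
  I11: { [S → , , .] }  — reduce
  I12: { [B → , T . S], [S → . , ,], [S → . / T T] }  — shift
  I13: { [B → , T S .] }  — reduce

Conflict in state I0:
  Shift-reduce conflict between [B → .] and [B → . , T S]
So the grammar is NOT LR(0).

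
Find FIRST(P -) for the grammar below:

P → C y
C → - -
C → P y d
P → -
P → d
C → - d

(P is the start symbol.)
FIRST sets of the non-terminals involved (from the grammar, by fixed-point iteration):
  FIRST(P) = { '-', 'd' }

To compute FIRST(P -), process the symbols left to right:
Symbol P is a non-terminal. Add FIRST(P) \ {ε} = { '-', 'd' }
P is not nullable (ε ∉ FIRST(P)), so stop here.
FIRST(P -) = { '-', 'd' }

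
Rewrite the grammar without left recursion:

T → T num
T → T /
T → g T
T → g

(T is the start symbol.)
T is directly left-recursive. The standard transformation for
  A → A α₁ | ... | A α_m | β₁ | ... | β_n
is
  A  → β₁ A' | ... | β_n A'
  A' → α₁ A' | ... | α_m A' | ε

T → g T becomes T → g T T'
T → g becomes T → g T'
T → T num becomes T' → num T'
T → T / becomes T' → / T'
Add T' → ε

Resulting grammar:
T → g T T'
T → g T'
T' → num T'
T' → / T'
T' → ε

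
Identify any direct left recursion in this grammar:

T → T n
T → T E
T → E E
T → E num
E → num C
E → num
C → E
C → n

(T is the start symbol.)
Yes, T is left-recursive

Direct left recursion occurs when N → N α for some non-terminal N (the right-hand side begins with the left-hand side itself).

T → T n: LEFT RECURSIVE (starts with T)
T → T E: LEFT RECURSIVE (starts with T)
T → E E: starts with E
T → E num: starts with E
E → num C: starts with num
E → num: starts with num
C → E: starts with E
C → n: starts with n

The grammar has direct left recursion on: T.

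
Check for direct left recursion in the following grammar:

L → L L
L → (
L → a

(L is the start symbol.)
Yes, L is left-recursive

L → L L: LEFT RECURSIVE (starts with L)
L → (: starts with '('
L → a: starts with a

The grammar has direct left recursion on: L.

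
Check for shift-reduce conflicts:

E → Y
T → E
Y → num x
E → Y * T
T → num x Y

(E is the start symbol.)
Yes — I2: [E → Y .] vs [E → Y . * T]; I9: [Y → num x .] vs [Y → . num x]

Augment with E' → E and build the canonical LR(0) collection (I0 = CLOSURE({[E' → . E]}), then GOTO on every symbol after a dot until no new states appear). It has 11 states:
  I0: { [E → . Y * T], [E → . Y], [E' → . E], [Y → . num x] }  — shift
  I1: { [E' → E .] }  — accept
  I2: { [E → Y . * T], [E → Y .] }  — shift, reduce
  I3: { [Y → num . x] }  — shift
  I4: { [Y → num x .] }  — reduce
  I5: { [E → . Y * T], [E → . Y], [E → Y * . T], [T → . E], [T → . num x Y], [Y → . num x] }  — shift
  I6: { [T → E .] }  — reduce
  I7: { [E → Y * T .] }  — reduce
  I8: { [T → num . x Y], [Y → num . x] }  — shift
  I9: { [T → num x . Y], [Y → . num x], [Y → num x .] }  — shift, reduce
  I10: { [T → num x Y .] }  — reduce

I2 contains reduce item [E → Y .] and shift item [E → Y . * T] — shift-reduce conflict.
I9 contains reduce item [Y → num x .] and shift item [Y → . num x] — shift-reduce conflict.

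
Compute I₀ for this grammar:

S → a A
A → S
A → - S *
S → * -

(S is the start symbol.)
First, augment the grammar with S' → S
I₀ = CLOSURE({ [S' → . S] }):
  [S' → . S] has the dot before S: add [S → . a A], [S → . * -]
No further items can be added.

I₀ = { [S → . * -], [S → . a A], [S' → . S] }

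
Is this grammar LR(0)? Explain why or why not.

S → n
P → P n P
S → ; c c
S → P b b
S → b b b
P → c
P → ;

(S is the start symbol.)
A grammar is LR(0) if no state in the canonical LR(0) collection has:
  - both a shift item (dot before a terminal) and a complete item (shift-reduce conflict), or
  - two or more complete items (reduce-reduce conflict; the accept item [S' → S .] counts as a complete item here).

Augment with S' → S and build the canonical LR(0) collection (I0 = CLOSURE({[S' → . S]}), then GOTO on every symbol after a dot until no new states appear). It has 16 states:
  I0: { [P → . ;], [P → . P n P], [P → . c], [S → . ; c c], [S → . P b b], [S → . b b b], [S → . n], [S' → . S] }  — shift
  I1: { [P → ; .], [S → ; . c c] }  — shift, reduce
  I2: { [P → P . n P], [S → P . b b] }  — shift
  I3: { [S' → S .] }  — accept
  I4: { [S → b . b b] }  — shift
  I5: { [P → c .] }  — reduce
  I6: { [S → n .] }  — reduce
  I7: { [S → b b . b] }  — shift
  I8: { [S → b b b .] }  — reduce
  I9: { [S → P b . b] }  — shift
  I10: { [P → . ;], [P → . P n P], [P → . c], [P → P n . P] }  — shift
  I11: { [P → ; .] }  — reduce
  I12: { [P → P . n P], [P → P n P .] }  — shift, reduce
  I13: { [S → P b b .] }  — reduce
  I14: { [S → ; c . c] }  — shift
  I15: { [S → ; c c .] }  — reduce

Conflict in state I1:
  Shift-reduce conflict between [P → ; .] and [S → ; . c c]
So the grammar is NOT LR(0).

Answer: No. Shift-reduce conflict between [P → ; .] and [S → ; . c c]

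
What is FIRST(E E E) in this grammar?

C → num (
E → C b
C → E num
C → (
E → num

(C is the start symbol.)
{ '(', 'num' }

FIRST sets of the non-terminals involved (from the grammar, by fixed-point iteration):
  FIRST(E) = { '(', 'num' }

To compute FIRST(E E E), process the symbols left to right:
Symbol E is a non-terminal. Add FIRST(E) \ {ε} = { '(', 'num' }
E is not nullable (ε ∉ FIRST(E)), so stop here.
FIRST(E E E) = { '(', 'num' }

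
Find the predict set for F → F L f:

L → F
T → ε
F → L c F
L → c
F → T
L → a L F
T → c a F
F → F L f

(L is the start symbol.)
{ 'a', 'c', 'f' }

PREDICT(F → F L f) = (FIRST(RHS) \ {ε}) ∪ (FOLLOW(F) if ε ∈ FIRST(RHS), i.e. RHS ⇒* ε)
FIRST(F) = { 'a', 'c', 'f', ε }
FIRST(L) = { 'a', 'c', 'f', ε }
FIRST(F L f) = { 'a', 'c', 'f' }
ε ∉ FIRST(F L f), so FOLLOW(F) is not added.
PREDICT(F → F L f) = { 'a', 'c', 'f' }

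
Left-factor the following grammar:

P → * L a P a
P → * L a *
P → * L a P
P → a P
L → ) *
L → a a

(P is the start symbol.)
P → * L a P'
P' → P P''
P'' → a
P'' → ε
P' → *
P → a P
L → ) *
L → a a

Left-factoring transforms A → αβ₁ | αβ₂ into A → αA' and A' → β₁ | β₂
(α is the longest common prefix among the alternatives). Repeat until
no nonterminal has two alternatives with a common prefix.

Round 1: P has alternatives sharing prefix '* L a'. Introduce P': P → * L a P'
  Add: P' → P a
  Add: P' → *
  Add: P' → P

Round 2: P' has alternatives sharing prefix 'P'. Introduce P'': P' → P P''
  Add: P'' → a
  Add: P'' → ε

No remaining common prefixes — done.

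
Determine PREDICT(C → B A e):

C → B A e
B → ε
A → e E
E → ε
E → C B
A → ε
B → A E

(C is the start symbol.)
PREDICT(C → B A e) = (FIRST(RHS) \ {ε}) ∪ (FOLLOW(C) if ε ∈ FIRST(RHS), i.e. RHS ⇒* ε)
FIRST(B) = { 'e', ε }
FIRST(A) = { 'e', ε }
FIRST(B A e) = { 'e' }
ε ∉ FIRST(B A e), so FOLLOW(C) is not added.
PREDICT(C → B A e) = { 'e' }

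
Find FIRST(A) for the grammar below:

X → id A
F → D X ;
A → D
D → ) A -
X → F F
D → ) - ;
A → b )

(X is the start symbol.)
To compute FIRST(A), examine every production with A on the left-hand side, reading each right-hand side left to right until a non-nullable symbol is reached.

FIRST sets of the other non-terminals involved (by the same procedure, iterated to a fixed point):
  FIRST(D) = { ')' }

From A → D:
  - D is a non-terminal: add FIRST(D) \ {ε} = { ')' }
    D is not nullable, so stop
From A → b ):
  - b is a terminal: add 'b' and stop

Collecting: FIRST(A) = { ')', 'b' }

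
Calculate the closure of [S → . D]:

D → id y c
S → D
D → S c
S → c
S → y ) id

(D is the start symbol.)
To compute CLOSURE, for each item [A → α.Bβ] where B is a non-terminal, add [B → .γ] for all productions B → γ; repeat for the newly added items until nothing changes.

Start with: [S → . D]
  [S → . D] has the dot before D: add [D → . id y c], [D → . S c]
  [D → . S c] has the dot before S: add [S → . c], [S → . y ) id]
No further items can be added.

CLOSURE = { [D → . S c], [D → . id y c], [S → . D], [S → . c], [S → . y ) id] }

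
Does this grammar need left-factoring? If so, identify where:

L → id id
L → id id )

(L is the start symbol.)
Left-factoring is needed when two productions for the same non-terminal
share a common prefix on the right-hand side.

Productions for L:
  L → id id
  L → id id )

Found common prefix 'id id' in productions for L

Answer: Yes, L has productions with common prefix 'id id'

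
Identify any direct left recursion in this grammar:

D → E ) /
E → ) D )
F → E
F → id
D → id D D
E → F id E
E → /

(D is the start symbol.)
Direct left recursion occurs when N → N α for some non-terminal N (the right-hand side begins with the left-hand side itself).

D → E ) /: starts with E
E → ) D ): starts with ')'
F → E: starts with E
F → id: starts with id
D → id D D: starts with id
E → F id E: starts with F
E → /: starts with '/'

No direct left recursion found.

Answer: No direct left recursion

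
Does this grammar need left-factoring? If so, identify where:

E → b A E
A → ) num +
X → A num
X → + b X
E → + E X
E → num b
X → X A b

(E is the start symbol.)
Left-factoring is needed when two productions for the same non-terminal
share a common prefix on the right-hand side.

Productions for E:
  E → b A E
  E → + E X
  E → num b
Productions for X:
  X → A num
  X → + b X
  X → X A b

No common prefixes found.

Answer: No, left-factoring is not needed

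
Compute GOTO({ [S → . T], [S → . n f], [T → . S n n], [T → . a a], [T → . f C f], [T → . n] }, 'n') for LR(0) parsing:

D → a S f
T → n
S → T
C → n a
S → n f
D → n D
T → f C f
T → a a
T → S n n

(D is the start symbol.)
{ [S → n . f], [T → n .] }

GOTO(I, 'n') = CLOSURE({ [A → αX.β] : [A → α.Xβ] ∈ I, X = 'n' })

Items with dot before 'n', with the dot advanced:
  [S → . n f] → [S → n . f]
  [T → . n] → [T → n .]
Closure adds nothing (no advanced item has the dot before a non-terminal).

GOTO = { [S → n . f], [T → n .] }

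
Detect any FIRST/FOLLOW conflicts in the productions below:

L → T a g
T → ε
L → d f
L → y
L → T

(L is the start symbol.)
A FIRST/FOLLOW conflict occurs when a non-terminal N has a nullable alternative N → β (β ⇒* ε) and another alternative N → α with FIRST(α) ∩ FOLLOW(N) ≠ ∅: on such a lookahead the parser cannot decide between expanding α and letting N vanish via β.

Nullable non-terminals: L, T.
FIRST sets used below: FIRST(T) = { ε }

L: nullable alternative(s) L → T; FOLLOW(L) = { $ }
  L → T a g: FIRST \ {ε} = { 'a' } — disjoint from FOLLOW(L)
  L → d f: FIRST \ {ε} = { 'd' } — disjoint from FOLLOW(L)
  L → y: FIRST \ {ε} = { 'y' } — disjoint from FOLLOW(L)
  L → T: FIRST \ {ε} = { } — this is the only nullable alternative, skip
T has a nullable alternative but only one production, so nothing to check.

No FIRST/FOLLOW conflicts found.

Answer: No FIRST/FOLLOW conflicts.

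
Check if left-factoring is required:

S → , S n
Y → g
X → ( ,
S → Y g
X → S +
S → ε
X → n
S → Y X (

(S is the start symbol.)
Yes, S has productions with common prefix 'Y'

Left-factoring is needed when two productions for the same non-terminal
share a common prefix on the right-hand side.

Productions for S:
  S → , S n
  S → Y g
  S → ε
  S → Y X (
Productions for X:
  X → ( ,
  X → S +
  X → n

Found common prefix 'Y' in productions for S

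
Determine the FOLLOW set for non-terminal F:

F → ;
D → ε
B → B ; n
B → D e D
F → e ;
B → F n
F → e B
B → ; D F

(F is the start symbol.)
F is the start symbol, so $ ∈ FOLLOW(F).
In B → F n: F is followed by n, add FIRST(n) \ {ε} = { 'n' }
In B → ; D F: F is at the end, add FOLLOW(B)

The FOLLOW sets referred to above (computed the same way, to a fixed point):
  FOLLOW(B) = { $, ';', 'n' }

Taking the union: FOLLOW(F) = { $, ';', 'n' }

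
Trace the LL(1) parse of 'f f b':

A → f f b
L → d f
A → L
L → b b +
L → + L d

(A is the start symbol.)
LL(1) parsing maintains a stack (initially the start symbol over $) and the input. At each step: if the stack top is a terminal, match it against the current input token; if it is a non-terminal N, replace it with the RHS of M[N, lookahead] (the unique production whose predict set contains the lookahead).

Stack is shown with the top on the left.

Stack    Input    Action
------------------------
A $      f f b $  output A → f f b
f f b $  f f b $  match 'f'
f b $    f b $    match 'f'
b $      b $      match 'b'
$        $        accept

The string is accepted.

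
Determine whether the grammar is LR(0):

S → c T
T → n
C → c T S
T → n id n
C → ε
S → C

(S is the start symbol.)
No. Shift-reduce conflict between [C → .] and [C → . c T S]

Augment with S' → S and build the canonical LR(0) collection (I0 = CLOSURE({[S' → . S]}), then GOTO on every symbol after a dot until no new states appear). It has 9 states:
  I0: { [C → . c T S], [C → .], [S → . C], [S → . c T], [S' → . S] }  — shift, reduce
  I1: { [S → C .] }  — reduce
  I2: { [S' → S .] }  — accept
  I3: { [C → c . T S], [S → c . T], [T → . n id n], [T → . n] }  — shift
  I4: { [C → . c T S], [C → .], [C → c T . S], [S → . C], [S → . c T], [S → c T .] }  — shift, 2 reduces
  I5: { [T → n . id n], [T → n .] }  — shift, reduce
  I6: { [T → n id . n] }  — shift
  I7: { [T → n id n .] }  — reduce
  I8: { [C → c T S .] }  — reduce

Conflict in state I0:
  Shift-reduce conflict between [C → .] and [C → . c T S]
So the grammar is NOT LR(0).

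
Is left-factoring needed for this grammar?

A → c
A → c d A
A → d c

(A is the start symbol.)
Left-factoring is needed when two productions for the same non-terminal
share a common prefix on the right-hand side.

Productions for A:
  A → c
  A → c d A
  A → d c

Found common prefix 'c' in productions for A

Answer: Yes, A has productions with common prefix 'c'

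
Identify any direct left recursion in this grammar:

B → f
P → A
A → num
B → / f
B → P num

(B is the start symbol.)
No direct left recursion

B → f: starts with f
P → A: starts with A
A → num: starts with num
B → / f: starts with '/'
B → P num: starts with P

No direct left recursion found.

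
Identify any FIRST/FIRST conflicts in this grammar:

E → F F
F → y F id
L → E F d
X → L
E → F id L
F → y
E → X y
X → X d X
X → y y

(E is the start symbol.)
A FIRST/FIRST conflict occurs when two productions N → α and N → β for the same non-terminal have FIRST(α) ∩ FIRST(β) ≠ ∅ (with ε ∈ FIRST of a nullable right-hand side, so two nullable alternatives also conflict).

FIRST sets of the non-terminals at (or reachable through a nullable prefix from) the front of some alternative:
  FIRST(F) = { 'y' }
  FIRST(X) = { 'y' }
  FIRST(L) = { 'y' }

Productions for E:
  E → F F: FIRST = { 'y' }
  E → F id L: FIRST = { 'y' }
  E → X y: FIRST = { 'y' }
Productions for F:
  F → y F id: FIRST = { 'y' }
  F → y: FIRST = { 'y' }
Productions for X:
  X → L: FIRST = { 'y' }
  X → X d X: FIRST = { 'y' }
  X → y y: FIRST = { 'y' }
L has only one production, so no FIRST/FIRST conflict is possible there.

Conflict for E: E → F F and E → F id L
  Overlap: { 'y' }
Conflict for E: E → F F and E → X y
  Overlap: { 'y' }
Conflict for E: E → F id L and E → X y
  Overlap: { 'y' }
Conflict for F: F → y F id and F → y
  Overlap: { 'y' }
Conflict for X: X → L and X → X d X
  Overlap: { 'y' }
Conflict for X: X → L and X → y y
  Overlap: { 'y' }
Conflict for X: X → X d X and X → y y
  Overlap: { 'y' }

Answer: Yes. E → F F / E → F id L on { 'y' }; E → F F / E → X y on { 'y' }; E → F id L / E → X y on { 'y' }; F → y F id / F → y on { 'y' }; X → L / X → X d X on { 'y' }; X → L / X → y y on { 'y' }; X → X d X / X → y y on { 'y' }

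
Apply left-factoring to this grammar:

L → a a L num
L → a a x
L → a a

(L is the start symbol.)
L → a a L'
L' → L num
L' → x
L' → ε

Left-factoring transforms A → αβ₁ | αβ₂ into A → αA' and A' → β₁ | β₂
(α is the longest common prefix among the alternatives). Repeat until
no nonterminal has two alternatives with a common prefix.

Round 1: L has alternatives sharing prefix 'a a'. Introduce L': L → a a L'
  Add: L' → L num
  Add: L' → x
  Add: L' → ε

No remaining common prefixes — done.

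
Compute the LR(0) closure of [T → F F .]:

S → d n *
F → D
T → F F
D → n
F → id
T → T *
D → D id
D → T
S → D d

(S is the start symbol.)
Start with: [T → F F .]
The dot is at the end, so nothing is added.

CLOSURE = { [T → F F .] }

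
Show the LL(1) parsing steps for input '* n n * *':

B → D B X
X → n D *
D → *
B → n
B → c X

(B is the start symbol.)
LL(1) parsing maintains a stack (initially the start symbol over $) and the input. At each step: if the stack top is a terminal, match it against the current input token; if it is a non-terminal N, replace it with the RHS of M[N, lookahead] (the unique production whose predict set contains the lookahead).

Stack is shown with the top on the left.

Stack    Input        Action
----------------------------
B $      * n n * * $  output B → D B X
D B X $  * n n * * $  output D → *
* B X $  * n n * * $  match '*'
B X $    n n * * $    output B → n
n X $    n n * * $    match 'n'
X $      n * * $      output X → n D *
n D * $  n * * $      match 'n'
D * $    * * $        output D → *
* * $    * * $        match '*'
* $      * $          match '*'
$        $            accept

The string is accepted.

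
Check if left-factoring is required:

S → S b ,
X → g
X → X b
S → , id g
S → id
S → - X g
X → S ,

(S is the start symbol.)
No, left-factoring is not needed

Left-factoring is needed when two productions for the same non-terminal
share a common prefix on the right-hand side.

Productions for S:
  S → S b ,
  S → , id g
  S → id
  S → - X g
Productions for X:
  X → g
  X → X b
  X → S ,

No common prefixes found.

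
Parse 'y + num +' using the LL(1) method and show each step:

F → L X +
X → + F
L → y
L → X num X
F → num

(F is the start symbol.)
Stack is shown with the top on the left.

Stack    Input        Action
----------------------------
F $      y + num + $  output F → L X +
L X + $  y + num + $  output L → y
y X + $  y + num + $  match 'y'
X + $    + num + $    output X → + F
+ F + $  + num + $    match '+'
F + $    num + $      output F → num
num + $  num + $      match 'num'
+ $      + $          match '+'
$        $            accept

The string is accepted.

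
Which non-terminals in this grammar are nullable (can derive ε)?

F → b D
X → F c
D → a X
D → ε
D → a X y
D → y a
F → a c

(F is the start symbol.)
A non-terminal is nullable if it can derive ε (the empty string): either it has an ε-production, or it has a production whose right-hand side consists entirely of nullable non-terminals.

ε-productions: D → ε
So D is immediately nullable.
No further non-terminal can be added: every production for the remaining non-terminals contains a terminal or a non-nullable non-terminal.
Nullable = { 'D' }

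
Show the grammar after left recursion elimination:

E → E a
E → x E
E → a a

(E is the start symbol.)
E → x E E'
E → a a E'
E' → a E'
E' → ε

E is directly left-recursive. The standard transformation for
  A → A α₁ | ... | A α_m | β₁ | ... | β_n
is
  A  → β₁ A' | ... | β_n A'
  A' → α₁ A' | ... | α_m A' | ε

E → x E becomes E → x E E'
E → a a becomes E → a a E'
E → E a becomes E' → a E'
Add E' → ε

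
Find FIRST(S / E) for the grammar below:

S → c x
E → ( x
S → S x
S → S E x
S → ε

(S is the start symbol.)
FIRST sets of the non-terminals involved (from the grammar, by fixed-point iteration):
  FIRST(S) = { '(', 'c', 'x', ε }

To compute FIRST(S / E), process the symbols left to right:
Symbol S is a non-terminal. Add FIRST(S) \ {ε} = { '(', 'c', 'x' }
S is nullable (ε ∈ FIRST(S)), continue to the next symbol.
Symbol / is a terminal. Add '/' and stop.
FIRST(S / E) = { '(', '/', 'c', 'x' }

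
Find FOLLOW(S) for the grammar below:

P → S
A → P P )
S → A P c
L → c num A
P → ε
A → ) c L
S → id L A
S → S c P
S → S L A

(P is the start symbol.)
{ $, ')', 'c', 'id' }

In P → S: S is at the end, add FOLLOW(P)
In S → S c P: S is followed by c P, add FIRST(c P) \ {ε} = { 'c' }
In S → S L A: S is followed by L A, add FIRST(L A) \ {ε} = { 'c' }

The FOLLOW sets referred to above (computed the same way, to a fixed point):
  FOLLOW(P) = { $, ')', 'c', 'id' }

Taking the union: FOLLOW(S) = { $, ')', 'c', 'id' }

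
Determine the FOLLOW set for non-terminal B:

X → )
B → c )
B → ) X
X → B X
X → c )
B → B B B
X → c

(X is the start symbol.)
In X → B X: B is followed by X, add FIRST(X) \ {ε} = { ')', 'c' }
In B → B B B: B is followed by B B, add FIRST(B B) \ {ε} = { ')', 'c' }
In B → B B B: B is followed by B, add FIRST(B) \ {ε} = { ')', 'c' }
In B → B B B: B is at the end; this adds FOLLOW(B) to itself — nothing new

Taking the union: FOLLOW(B) = { ')', 'c' }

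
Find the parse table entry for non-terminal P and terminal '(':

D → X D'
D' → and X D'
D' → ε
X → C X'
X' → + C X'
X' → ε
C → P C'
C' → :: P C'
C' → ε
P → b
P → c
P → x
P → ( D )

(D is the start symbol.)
To find M[P, '('], we find productions for P where '(' is in the predict set (PREDICT(N → α) = (FIRST(α) \ {ε}) ∪ (FOLLOW(N) if α ⇒* ε)).

P → b: PREDICT = { 'b' }
P → c: PREDICT = { 'c' }
P → x: PREDICT = { 'x' }
P → ( D ): PREDICT = { '(' }
  '(' is in predict set, so this production goes in M[P, '(']

M[P, '('] = P → ( D )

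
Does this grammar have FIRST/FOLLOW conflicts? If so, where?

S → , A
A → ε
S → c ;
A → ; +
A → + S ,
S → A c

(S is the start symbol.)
A FIRST/FOLLOW conflict occurs when a non-terminal N has a nullable alternative N → β (β ⇒* ε) and another alternative N → α with FIRST(α) ∩ FOLLOW(N) ≠ ∅: on such a lookahead the parser cannot decide between expanding α and letting N vanish via β.

Nullable non-terminals: A.

A: nullable alternative(s) A → ε; FOLLOW(A) = { $, ',', 'c' }
  A → ε: FIRST \ {ε} = { } — this is the only nullable alternative, skip
  A → ; +: FIRST \ {ε} = { ';' } — disjoint from FOLLOW(A)
  A → + S ,: FIRST \ {ε} = { '+' } — disjoint from FOLLOW(A)

S has no nullable alternative, so no FIRST/FOLLOW check is needed there.

No FIRST/FOLLOW conflicts found.

Answer: No FIRST/FOLLOW conflicts.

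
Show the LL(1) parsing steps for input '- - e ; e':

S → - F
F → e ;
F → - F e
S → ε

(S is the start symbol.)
LL(1) parsing maintains a stack (initially the start symbol over $) and the input. At each step: if the stack top is a terminal, match it against the current input token; if it is a non-terminal N, replace it with the RHS of M[N, lookahead] (the unique production whose predict set contains the lookahead).

Stack is shown with the top on the left.

Stack    Input        Action
----------------------------
S $      - - e ; e $  output S → - F
- F $    - - e ; e $  match '-'
F $      - e ; e $    output F → - F e
- F e $  - e ; e $    match '-'
F e $    e ; e $      output F → e ;
e ; e $  e ; e $      match 'e'
; e $    ; e $        match ';'
e $      e $          match 'e'
$        $            accept

The string is accepted.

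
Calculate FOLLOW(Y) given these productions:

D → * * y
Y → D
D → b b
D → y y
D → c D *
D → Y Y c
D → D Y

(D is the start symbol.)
To compute FOLLOW(Y), find every occurrence of Y on a right-hand side N → α Y β: add FIRST(β) \ {ε}, and if β is empty or nullable also add FOLLOW(N). Iterate to a fixed point.

In D → Y Y c: Y is followed by Y c, add FIRST(Y c) \ {ε} = { '*', 'b', 'c', 'y' }
In D → Y Y c: Y is followed by c, add FIRST(c) \ {ε} = { 'c' }
In D → D Y: Y is at the end, add FOLLOW(D)

The FOLLOW sets referred to above (computed the same way, to a fixed point):
  FOLLOW(D) = { $, '*', 'b', 'c', 'y' }

Taking the union: FOLLOW(Y) = { $, '*', 'b', 'c', 'y' }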